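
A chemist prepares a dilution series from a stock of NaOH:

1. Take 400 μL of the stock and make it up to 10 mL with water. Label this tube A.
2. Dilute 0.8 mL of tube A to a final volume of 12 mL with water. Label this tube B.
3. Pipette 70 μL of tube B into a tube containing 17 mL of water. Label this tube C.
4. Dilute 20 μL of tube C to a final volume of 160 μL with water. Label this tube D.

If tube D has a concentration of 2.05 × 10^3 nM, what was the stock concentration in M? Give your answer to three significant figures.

Step 1: 400 μL brought to 10 mL → factor 10000/400 = 25
Step 2: 0.8 mL brought to 12 mL → factor 12/0.8 = 15
Step 3: 70 μL + 17 mL = 17070 μL total → factor 17070/70 = 243.86
Step 4: 20 μL brought to 160 μL → factor 160/20 = 8
Overall dilution factor = 25 × 15 × 243.86 × 8 = 7.3157 × 10^5
Stock = 2.05 × 10^3 nM × 7.3157 × 10^5 = 1.500 × 10^9 nM = 1.50 M

1.50 M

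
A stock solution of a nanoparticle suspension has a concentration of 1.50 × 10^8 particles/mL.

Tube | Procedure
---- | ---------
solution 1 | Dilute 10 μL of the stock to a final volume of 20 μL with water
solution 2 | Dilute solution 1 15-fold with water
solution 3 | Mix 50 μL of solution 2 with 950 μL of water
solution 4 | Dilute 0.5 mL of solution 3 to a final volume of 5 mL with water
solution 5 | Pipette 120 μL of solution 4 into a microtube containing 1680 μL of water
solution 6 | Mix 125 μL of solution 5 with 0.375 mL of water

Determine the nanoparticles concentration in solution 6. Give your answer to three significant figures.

Step 1: 10 μL brought to 20 μL → factor 20/10 = 2
Step 2: 15-fold → factor 15
Step 3: 50 μL + 950 μL = 1000 μL total → factor 1000/50 = 20
Step 4: 0.5 mL brought to 5 mL → factor 5/0.5 = 10
Step 5: 120 μL + 1680 μL = 1800 μL total → factor 1800/120 = 15
Step 6: 125 μL + 0.375 mL = 500 μL total → factor 500/125 = 4
Overall dilution factor = 2 × 15 × 20 × 10 × 15 × 4 = 3.6 × 10^5
Final = 1.50 × 10^8 particles/mL / 3.6 × 10^5 = 417 particles/mL

417 particles/mL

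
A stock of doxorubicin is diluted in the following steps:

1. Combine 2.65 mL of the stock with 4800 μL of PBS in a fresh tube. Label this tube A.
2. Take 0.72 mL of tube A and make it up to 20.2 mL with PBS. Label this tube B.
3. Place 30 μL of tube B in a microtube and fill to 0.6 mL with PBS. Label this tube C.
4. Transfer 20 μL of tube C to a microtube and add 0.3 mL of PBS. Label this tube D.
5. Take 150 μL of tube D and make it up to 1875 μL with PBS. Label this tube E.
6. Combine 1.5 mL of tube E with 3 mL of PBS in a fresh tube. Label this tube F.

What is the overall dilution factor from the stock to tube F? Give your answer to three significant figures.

Step 1: 2.65 mL + 4800 μL = 7.45 mL total → factor 7.45/2.65 = 2.8113
Step 2: 0.72 mL brought to 20.2 mL → factor 20.2/0.72 = 28.056
Step 3: 30 μL brought to 0.6 mL → factor 600/30 = 20
Step 4: 20 μL + 0.3 mL = 320 μL total → factor 320/20 = 16
Step 5: 150 μL brought to 1875 μL → factor 1875/150 = 12.5
Step 6: 1.5 mL + 3 mL = 4.5 mL total → factor 4.5/1.5 = 3
Overall dilution factor = 2.8113 × 28.056 × 20 × 16 × 12.5 × 3 = 9.4648 × 10^5

9.46 × 10^5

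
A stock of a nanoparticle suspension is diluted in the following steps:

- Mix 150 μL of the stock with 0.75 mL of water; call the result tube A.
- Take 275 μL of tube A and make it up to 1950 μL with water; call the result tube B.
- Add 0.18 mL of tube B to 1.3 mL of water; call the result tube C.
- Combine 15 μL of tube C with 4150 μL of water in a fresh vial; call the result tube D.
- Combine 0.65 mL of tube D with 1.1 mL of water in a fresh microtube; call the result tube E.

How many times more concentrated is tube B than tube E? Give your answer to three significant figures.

Step 1: 150 μL + 0.75 mL = 900 μL total → factor 900/150 = 6
Step 2: 275 μL brought to 1950 μL → factor 1950/275 = 7.0909
Step 3: 0.18 mL + 1.3 mL = 1.48 mL total → factor 1.48/0.18 = 8.2222
Step 4: 15 μL + 4150 μL = 4165 μL total → factor 4165/15 = 277.67
Step 5: 0.65 mL + 1.1 mL = 1.75 mL total → factor 1.75/0.65 = 2.6923
Dilution factor to tube B = 42.545; to tube E = 2.6151 × 10^5
[tube B]/[tube E] = (factor to tube E)/(factor to tube B) = 2.6151 × 10^5/42.545 = 6.15 × 10^3

6.15 × 10^3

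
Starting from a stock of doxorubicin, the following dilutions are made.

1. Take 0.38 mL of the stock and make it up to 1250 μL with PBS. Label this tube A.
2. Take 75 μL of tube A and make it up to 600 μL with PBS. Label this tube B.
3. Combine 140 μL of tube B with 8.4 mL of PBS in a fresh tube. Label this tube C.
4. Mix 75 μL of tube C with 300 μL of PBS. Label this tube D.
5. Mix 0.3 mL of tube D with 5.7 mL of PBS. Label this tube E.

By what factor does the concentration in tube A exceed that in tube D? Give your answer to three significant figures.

Step 1: 0.38 mL brought to 1250 μL → factor 1.25/0.38 = 3.2895
Step 2: 75 μL brought to 600 μL → factor 600/75 = 8
Step 3: 140 μL + 8.4 mL = 8540 μL total → factor 8540/140 = 61
Step 4: 75 μL + 300 μL = 375 μL total → factor 375/75 = 5
Dilution factor to tube A = 3.2895; to tube D = 8026.3
[tube A]/[tube D] = (factor to tube D)/(factor to tube A) = 8026.3/3.2895 = 2.44 × 10^3

2.44 × 10^3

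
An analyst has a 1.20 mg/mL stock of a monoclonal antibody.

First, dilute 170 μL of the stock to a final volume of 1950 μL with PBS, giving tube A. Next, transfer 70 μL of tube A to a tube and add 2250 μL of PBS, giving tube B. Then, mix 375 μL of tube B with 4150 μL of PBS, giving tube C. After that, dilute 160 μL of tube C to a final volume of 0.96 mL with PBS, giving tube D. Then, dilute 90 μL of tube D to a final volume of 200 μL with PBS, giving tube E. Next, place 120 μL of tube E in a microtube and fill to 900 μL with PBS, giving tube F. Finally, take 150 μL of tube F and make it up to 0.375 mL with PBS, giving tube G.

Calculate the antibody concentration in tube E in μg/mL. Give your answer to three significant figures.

Step 1: 170 μL brought to 1950 μL → factor 1950/170 = 11.471
Step 2: 70 μL + 2250 μL = 2320 μL total → factor 2320/70 = 33.143
Step 3: 375 μL + 4150 μL = 4525 μL total → factor 4525/375 = 12.067
Step 4: 160 μL brought to 0.96 mL → factor 960/160 = 6
Step 5: 90 μL brought to 200 μL → factor 200/90 = 2.2222
Dilution factor through tube E = 11.471 × 33.143 × 12.067 × 6 × 2.2222 = 61165
[tube E] = 1.20 mg/mL / 61165 = 1.962 × 10^-5 mg/mL = 0.0196 μg/mL

0.0196 μg/mL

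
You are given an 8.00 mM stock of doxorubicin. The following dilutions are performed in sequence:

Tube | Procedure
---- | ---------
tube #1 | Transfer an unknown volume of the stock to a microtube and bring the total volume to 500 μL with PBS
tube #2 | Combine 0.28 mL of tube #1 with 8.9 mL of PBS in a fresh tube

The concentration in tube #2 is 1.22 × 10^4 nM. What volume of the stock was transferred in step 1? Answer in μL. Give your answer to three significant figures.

Step 1: v brought to 500 μL → factor = 500 μL/v
Step 2: 0.28 mL + 8.9 mL = 9.18 mL total → factor 9.18/0.28 = 32.786
Product of known-step factors = 32.786
Overall factor = 8.00 mM / (1.22 × 10^4 nM) = 655.74
Step-1 factor = 655.74 / 32.786 = 20.001
v = 500 μL / 20.001 = 25.0 μL

25.0 μL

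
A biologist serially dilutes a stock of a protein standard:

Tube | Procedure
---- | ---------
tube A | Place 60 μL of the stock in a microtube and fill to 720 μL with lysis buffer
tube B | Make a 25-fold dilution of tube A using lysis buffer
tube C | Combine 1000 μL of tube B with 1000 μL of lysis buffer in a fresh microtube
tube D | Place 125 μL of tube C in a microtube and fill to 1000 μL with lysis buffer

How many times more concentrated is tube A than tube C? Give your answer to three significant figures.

Step 1: 60 μL brought to 720 μL → factor 720/60 = 12
Step 2: 25-fold → factor 25
Step 3: 1000 μL + 1000 μL = 2000 μL total → factor 2000/1000 = 2
Dilution factor to tube A = 12; to tube C = 600
[tube A]/[tube C] = (factor to tube C)/(factor to tube A) = 600/12 = 50.0

50.0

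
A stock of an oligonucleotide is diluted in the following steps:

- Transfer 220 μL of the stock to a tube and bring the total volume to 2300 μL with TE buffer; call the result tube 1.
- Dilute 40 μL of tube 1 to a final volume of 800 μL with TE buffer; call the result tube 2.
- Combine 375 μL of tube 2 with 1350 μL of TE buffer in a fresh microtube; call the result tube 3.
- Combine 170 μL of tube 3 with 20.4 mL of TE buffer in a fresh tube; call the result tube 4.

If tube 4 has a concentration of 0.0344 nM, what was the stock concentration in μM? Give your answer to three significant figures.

Step 1: 220 μL brought to 2300 μL → factor 2300/220 = 10.455
Step 2: 40 μL brought to 800 μL → factor 800/40 = 20
Step 3: 375 μL + 1350 μL = 1725 μL total → factor 1725/375 = 4.6
Step 4: 170 μL + 20.4 mL = 20570 μL total → factor 20570/170 = 121
Overall dilution factor = 10.455 × 20 × 4.6 × 121 = 1.1638 × 10^5
Stock = 0.0344 nM × 1.1638 × 10^5 = 4003 nM = 4.00 μM

4.00 μM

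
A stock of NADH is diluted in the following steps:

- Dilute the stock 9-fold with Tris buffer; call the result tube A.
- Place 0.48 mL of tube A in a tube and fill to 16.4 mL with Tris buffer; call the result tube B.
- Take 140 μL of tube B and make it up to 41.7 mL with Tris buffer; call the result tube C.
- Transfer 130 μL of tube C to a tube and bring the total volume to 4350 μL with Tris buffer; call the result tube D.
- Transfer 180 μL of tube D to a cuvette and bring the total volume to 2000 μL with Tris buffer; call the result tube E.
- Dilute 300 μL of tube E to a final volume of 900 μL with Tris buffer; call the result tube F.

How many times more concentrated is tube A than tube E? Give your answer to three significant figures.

Step 1: 9-fold → factor 9
Step 2: 0.48 mL brought to 16.4 mL → factor 16.4/0.48 = 34.167
Step 3: 140 μL brought to 41.7 mL → factor 41700/140 = 297.86
Step 4: 130 μL brought to 4350 μL → factor 4350/130 = 33.462
Step 5: 180 μL brought to 2000 μL → factor 2000/180 = 11.111
Dilution factor to tube A = 9; to tube E = 3.4053 × 10^7
[tube A]/[tube E] = (factor to tube E)/(factor to tube A) = 3.4053 × 10^7/9 = 3.78 × 10^6

3.78 × 10^6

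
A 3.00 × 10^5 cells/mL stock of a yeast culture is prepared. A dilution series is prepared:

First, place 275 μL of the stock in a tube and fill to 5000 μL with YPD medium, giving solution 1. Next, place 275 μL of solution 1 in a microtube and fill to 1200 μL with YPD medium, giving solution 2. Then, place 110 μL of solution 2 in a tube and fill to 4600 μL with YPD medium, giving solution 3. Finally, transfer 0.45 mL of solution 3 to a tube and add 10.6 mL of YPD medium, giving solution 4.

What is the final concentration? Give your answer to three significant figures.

3.68 cells/mL

Step 1: 275 μL brought to 5000 μL → factor 5000/275 = 18.182
Step 2: 275 μL brought to 1200 μL → factor 1200/275 = 4.3636
Step 3: 110 μL brought to 4600 μL → factor 4600/110 = 41.818
Step 4: 0.45 mL + 10.6 mL = 11.05 mL total → factor 11.05/0.45 = 24.556
Overall dilution factor = 18.182 × 4.3636 × 41.818 × 24.556 = 81471
Final = 3.00 × 10^5 cells/mL / 81471 = 3.68 cells/mL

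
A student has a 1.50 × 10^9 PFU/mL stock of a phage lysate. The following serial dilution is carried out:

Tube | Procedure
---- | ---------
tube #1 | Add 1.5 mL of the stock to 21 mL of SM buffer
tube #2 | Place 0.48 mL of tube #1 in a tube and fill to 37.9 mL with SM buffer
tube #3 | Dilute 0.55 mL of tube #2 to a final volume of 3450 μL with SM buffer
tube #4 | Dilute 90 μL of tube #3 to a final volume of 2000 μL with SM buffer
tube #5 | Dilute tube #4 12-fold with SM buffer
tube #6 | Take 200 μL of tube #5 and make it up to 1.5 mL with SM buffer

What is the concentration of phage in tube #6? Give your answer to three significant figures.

101 PFU/mL

Step 1: 1.5 mL + 21 mL = 22.5 mL total → factor 22.5/1.5 = 15
Step 2: 0.48 mL brought to 37.9 mL → factor 37.9/0.48 = 78.958
Step 3: 0.55 mL brought to 3450 μL → factor 3.45/0.55 = 6.2727
Step 4: 90 μL brought to 2000 μL → factor 2000/90 = 22.222
Step 5: 12-fold → factor 12
Step 6: 200 μL brought to 1.5 mL → factor 1500/200 = 7.5
Overall dilution factor = 15 × 78.958 × 6.2727 × 22.222 × 12 × 7.5 = 1.4859 × 10^7
Final = 1.50 × 10^9 PFU/mL / 1.4859 × 10^7 = 101 PFU/mL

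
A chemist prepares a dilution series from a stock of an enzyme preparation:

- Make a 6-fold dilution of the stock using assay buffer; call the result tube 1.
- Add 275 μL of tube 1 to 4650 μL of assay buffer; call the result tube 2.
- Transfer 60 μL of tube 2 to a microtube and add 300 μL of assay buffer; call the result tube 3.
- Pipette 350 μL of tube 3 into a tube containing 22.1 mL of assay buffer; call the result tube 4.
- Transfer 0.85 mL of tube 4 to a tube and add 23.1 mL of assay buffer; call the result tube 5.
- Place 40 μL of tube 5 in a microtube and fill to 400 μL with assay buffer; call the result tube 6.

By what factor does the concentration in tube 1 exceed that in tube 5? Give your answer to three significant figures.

1.94 × 10^5

Step 1: 6-fold → factor 6
Step 2: 275 μL + 4650 μL = 4925 μL total → factor 4925/275 = 17.909
Step 3: 60 μL + 300 μL = 360 μL total → factor 360/60 = 6
Step 4: 350 μL + 22.1 mL = 22450 μL total → factor 22450/350 = 64.143
Step 5: 0.85 mL + 23.1 mL = 23.95 mL total → factor 23.95/0.85 = 28.176
Dilution factor to tube 1 = 6; to tube 5 = 1.1652 × 10^6
[tube 1]/[tube 5] = (factor to tube 5)/(factor to tube 1) = 1.1652 × 10^6/6 = 1.94 × 10^5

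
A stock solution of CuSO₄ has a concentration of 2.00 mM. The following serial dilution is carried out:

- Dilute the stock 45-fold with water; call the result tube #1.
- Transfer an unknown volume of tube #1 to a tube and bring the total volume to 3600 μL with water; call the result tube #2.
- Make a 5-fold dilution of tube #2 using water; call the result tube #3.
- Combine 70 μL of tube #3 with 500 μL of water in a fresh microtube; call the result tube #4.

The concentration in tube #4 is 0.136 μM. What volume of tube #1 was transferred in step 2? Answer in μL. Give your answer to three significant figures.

449 μL

Step 1: 45-fold → factor 45
Step 2: v brought to 3600 μL → factor = 3600 μL/v
Step 3: 5-fold → factor 5
Step 4: 70 μL + 500 μL = 570 μL total → factor 570/70 = 8.1429
Product of known-step factors = 1832.1
Overall factor = 2.00 mM / (0.136 μM) = 14706
Step-2 factor = 14706 / 1832.1 = 8.0266
v = 3600 μL / 8.0266 = 449 μL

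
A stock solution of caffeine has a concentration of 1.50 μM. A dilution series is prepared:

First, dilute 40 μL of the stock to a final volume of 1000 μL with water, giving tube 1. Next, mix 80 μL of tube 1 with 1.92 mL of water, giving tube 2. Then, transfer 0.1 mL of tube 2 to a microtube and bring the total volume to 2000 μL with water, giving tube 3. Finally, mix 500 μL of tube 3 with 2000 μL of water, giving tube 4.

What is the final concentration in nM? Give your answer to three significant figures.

0.0240 nM

Step 1: 40 μL brought to 1000 μL → factor 1000/40 = 25
Step 2: 80 μL + 1.92 mL = 2000 μL total → factor 2000/80 = 25
Step 3: 0.1 mL brought to 2000 μL → factor 2/0.1 = 20
Step 4: 500 μL + 2000 μL = 2500 μL total → factor 2500/500 = 5
Overall dilution factor = 25 × 25 × 20 × 5 = 62500
Final = 1.50 μM / 62500 = 2.400 × 10^-5 μM = 0.0240 nM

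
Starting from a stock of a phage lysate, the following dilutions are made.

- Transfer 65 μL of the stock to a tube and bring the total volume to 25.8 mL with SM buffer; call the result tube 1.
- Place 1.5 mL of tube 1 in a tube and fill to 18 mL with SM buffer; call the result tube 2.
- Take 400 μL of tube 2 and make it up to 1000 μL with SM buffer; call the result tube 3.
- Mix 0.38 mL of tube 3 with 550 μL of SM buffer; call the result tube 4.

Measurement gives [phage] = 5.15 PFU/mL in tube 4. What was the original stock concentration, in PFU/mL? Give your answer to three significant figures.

1.50 × 10^5 PFU/mL

Step 1: 65 μL brought to 25.8 mL → factor 25800/65 = 396.92
Step 2: 1.5 mL brought to 18 mL → factor 18/1.5 = 12
Step 3: 400 μL brought to 1000 μL → factor 1000/400 = 2.5
Step 4: 0.38 mL + 550 μL = 0.93 mL total → factor 0.93/0.38 = 2.4474
Overall dilution factor = 396.92 × 12 × 2.5 × 2.4474 = 29143
Stock = 5.15 PFU/mL × 29143 = 1.50 × 10^5 PFU/mL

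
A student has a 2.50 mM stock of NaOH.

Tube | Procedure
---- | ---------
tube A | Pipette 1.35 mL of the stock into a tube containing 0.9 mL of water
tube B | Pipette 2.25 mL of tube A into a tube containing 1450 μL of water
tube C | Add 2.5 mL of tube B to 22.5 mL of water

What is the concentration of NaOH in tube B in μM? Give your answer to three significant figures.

Step 1: 1.35 mL + 0.9 mL = 2.25 mL total → factor 2.25/1.35 = 1.6667
Step 2: 2.25 mL + 1450 μL = 3.7 mL total → factor 3.7/2.25 = 1.6444
Dilution factor through tube B = 1.6667 × 1.6444 = 2.7407
[tube B] = 2.50 mM / 2.7407 = 0.9122 mM = 912 μM

912 μM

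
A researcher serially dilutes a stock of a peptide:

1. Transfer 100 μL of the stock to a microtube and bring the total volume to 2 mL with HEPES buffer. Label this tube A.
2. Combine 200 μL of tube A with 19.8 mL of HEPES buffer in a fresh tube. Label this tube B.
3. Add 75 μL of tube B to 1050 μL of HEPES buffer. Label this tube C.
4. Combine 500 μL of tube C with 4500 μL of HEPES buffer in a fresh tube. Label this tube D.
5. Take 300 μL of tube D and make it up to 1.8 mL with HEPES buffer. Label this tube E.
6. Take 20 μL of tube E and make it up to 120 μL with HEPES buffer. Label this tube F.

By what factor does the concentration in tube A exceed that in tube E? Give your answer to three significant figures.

Step 1: 100 μL brought to 2 mL → factor 2000/100 = 20
Step 2: 200 μL + 19.8 mL = 20000 μL total → factor 20000/200 = 100
Step 3: 75 μL + 1050 μL = 1125 μL total → factor 1125/75 = 15
Step 4: 500 μL + 4500 μL = 5000 μL total → factor 5000/500 = 10
Step 5: 300 μL brought to 1.8 mL → factor 1800/300 = 6
Dilution factor to tube A = 20; to tube E = 1.8 × 10^6
[tube A]/[tube E] = (factor to tube E)/(factor to tube A) = 1.8 × 10^6/20 = 9.00 × 10^4

9.00 × 10^4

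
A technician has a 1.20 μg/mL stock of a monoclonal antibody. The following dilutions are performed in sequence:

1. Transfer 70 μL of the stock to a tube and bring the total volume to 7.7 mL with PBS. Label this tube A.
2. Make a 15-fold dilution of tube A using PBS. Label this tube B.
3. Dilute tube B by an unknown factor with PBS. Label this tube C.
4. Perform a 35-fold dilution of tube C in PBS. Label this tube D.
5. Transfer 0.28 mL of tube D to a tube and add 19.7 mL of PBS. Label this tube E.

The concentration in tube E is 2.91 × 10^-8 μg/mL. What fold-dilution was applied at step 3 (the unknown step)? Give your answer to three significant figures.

Step 1: 70 μL brought to 7.7 mL → factor 7700/70 = 110
Step 2: 15-fold → factor 15
Step 3: unknown factor x
Step 4: 35-fold → factor 35
Step 5: 0.28 mL + 19.7 mL = 19.98 mL total → factor 19.98/0.28 = 71.357
Product of known-step factors = 4.1209 × 10^6
Overall factor = 1.20 μg/mL / (2.91 × 10^-8 μg/mL) = 4.1237 × 10^7
x = 4.1237 × 10^7 / 4.1209 × 10^6 = 10.0

10.0-fold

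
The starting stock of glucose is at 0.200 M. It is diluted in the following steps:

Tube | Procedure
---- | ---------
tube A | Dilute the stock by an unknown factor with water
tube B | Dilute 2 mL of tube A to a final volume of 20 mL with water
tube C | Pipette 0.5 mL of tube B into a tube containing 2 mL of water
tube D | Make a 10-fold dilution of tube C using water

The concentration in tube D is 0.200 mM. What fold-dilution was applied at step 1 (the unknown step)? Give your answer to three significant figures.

2.00-fold

Step 1: unknown factor x
Step 2: 2 mL brought to 20 mL → factor 20/2 = 10
Step 3: 0.5 mL + 2 mL = 2.5 mL total → factor 2.5/0.5 = 5
Step 4: 10-fold → factor 10
Product of known-step factors = 500
Overall factor = 0.200 M / (0.200 mM) = 1000
x = 1000 / 500 = 2.00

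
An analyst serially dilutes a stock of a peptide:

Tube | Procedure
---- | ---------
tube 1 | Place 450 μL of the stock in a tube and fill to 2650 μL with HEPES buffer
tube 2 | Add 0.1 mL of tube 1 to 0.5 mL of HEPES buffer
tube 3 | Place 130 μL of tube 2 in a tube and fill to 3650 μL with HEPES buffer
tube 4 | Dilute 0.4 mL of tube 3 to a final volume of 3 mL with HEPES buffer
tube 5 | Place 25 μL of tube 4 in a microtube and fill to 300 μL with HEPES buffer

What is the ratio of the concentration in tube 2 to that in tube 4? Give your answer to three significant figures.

211

Step 1: 450 μL brought to 2650 μL → factor 2650/450 = 5.8889
Step 2: 0.1 mL + 0.5 mL = 0.6 mL total → factor 0.6/0.1 = 6
Step 3: 130 μL brought to 3650 μL → factor 3650/130 = 28.077
Step 4: 0.4 mL brought to 3 mL → factor 3/0.4 = 7.5
Dilution factor to tube 2 = 35.333; to tube 4 = 7440.4
[tube 2]/[tube 4] = (factor to tube 4)/(factor to tube 2) = 7440.4/35.333 = 211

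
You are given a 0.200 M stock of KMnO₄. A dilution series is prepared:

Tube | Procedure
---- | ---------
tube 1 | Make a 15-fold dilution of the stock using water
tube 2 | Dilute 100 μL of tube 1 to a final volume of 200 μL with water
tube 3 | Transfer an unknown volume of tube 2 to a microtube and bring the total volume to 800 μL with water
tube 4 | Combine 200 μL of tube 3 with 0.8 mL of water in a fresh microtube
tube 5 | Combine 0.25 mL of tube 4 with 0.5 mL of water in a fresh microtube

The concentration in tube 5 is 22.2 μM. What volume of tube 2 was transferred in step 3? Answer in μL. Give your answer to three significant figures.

Step 1: 15-fold → factor 15
Step 2: 100 μL brought to 200 μL → factor 200/100 = 2
Step 3: v brought to 800 μL → factor = 800 μL/v
Step 4: 200 μL + 0.8 mL = 1000 μL total → factor 1000/200 = 5
Step 5: 0.25 mL + 0.5 mL = 0.75 mL total → factor 0.75/0.25 = 3
Product of known-step factors = 450
Overall factor = 0.200 M / (22.2 μM) = 9009
Step-3 factor = 9009 / 450 = 20.02
v = 800 μL / 20.02 = 40.0 μL

40.0 μL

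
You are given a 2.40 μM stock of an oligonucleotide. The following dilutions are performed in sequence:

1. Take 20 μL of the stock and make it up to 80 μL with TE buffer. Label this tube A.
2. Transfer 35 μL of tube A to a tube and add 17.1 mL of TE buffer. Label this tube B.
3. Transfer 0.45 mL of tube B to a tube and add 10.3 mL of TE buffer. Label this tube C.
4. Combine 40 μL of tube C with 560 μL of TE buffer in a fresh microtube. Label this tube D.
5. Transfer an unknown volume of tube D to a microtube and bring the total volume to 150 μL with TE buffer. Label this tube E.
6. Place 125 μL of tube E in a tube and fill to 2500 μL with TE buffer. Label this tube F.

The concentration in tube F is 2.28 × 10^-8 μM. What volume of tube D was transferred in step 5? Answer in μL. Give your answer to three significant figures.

Step 1: 20 μL brought to 80 μL → factor 80/20 = 4
Step 2: 35 μL + 17.1 mL = 17135 μL total → factor 17135/35 = 489.57
Step 3: 0.45 mL + 10.3 mL = 10.75 mL total → factor 10.75/0.45 = 23.889
Step 4: 40 μL + 560 μL = 600 μL total → factor 600/40 = 15
Step 5: v brought to 150 μL → factor = 150 μL/v
Step 6: 125 μL brought to 2500 μL → factor 2500/125 = 20
Product of known-step factors = 1.4034 × 10^7
Overall factor = 2.40 μM / (2.28 × 10^-8 μM) = 1.0526 × 10^8
Step-5 factor = 1.0526 × 10^8 / 1.4034 × 10^7 = 7.5004
v = 150 μL / 7.5004 = 20.0 μL

20.0 μL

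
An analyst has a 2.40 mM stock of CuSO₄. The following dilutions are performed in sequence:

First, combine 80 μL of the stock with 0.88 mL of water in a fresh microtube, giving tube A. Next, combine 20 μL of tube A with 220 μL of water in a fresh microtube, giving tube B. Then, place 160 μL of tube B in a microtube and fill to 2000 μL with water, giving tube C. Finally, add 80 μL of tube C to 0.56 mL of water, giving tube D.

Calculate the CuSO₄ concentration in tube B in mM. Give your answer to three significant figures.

0.0167 mM

Step 1: 80 μL + 0.88 mL = 960 μL total → factor 960/80 = 12
Step 2: 20 μL + 220 μL = 240 μL total → factor 240/20 = 12
Dilution factor through tube B = 12 × 12 = 144
[tube B] = 2.40 mM / 144 = 0.0167 mM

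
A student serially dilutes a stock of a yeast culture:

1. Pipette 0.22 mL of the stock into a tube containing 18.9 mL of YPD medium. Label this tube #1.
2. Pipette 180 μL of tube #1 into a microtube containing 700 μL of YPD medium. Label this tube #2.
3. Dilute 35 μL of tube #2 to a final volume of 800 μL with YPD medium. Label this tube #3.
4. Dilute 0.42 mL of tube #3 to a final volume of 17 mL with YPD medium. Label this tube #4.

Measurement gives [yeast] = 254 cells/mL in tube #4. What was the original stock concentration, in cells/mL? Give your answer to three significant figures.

9.98 × 10^7 cells/mL

Step 1: 0.22 mL + 18.9 mL = 19.12 mL total → factor 19.12/0.22 = 86.909
Step 2: 180 μL + 700 μL = 880 μL total → factor 880/180 = 4.8889
Step 3: 35 μL brought to 800 μL → factor 800/35 = 22.857
Step 4: 0.42 mL brought to 17 mL → factor 17/0.42 = 40.476
Overall dilution factor = 86.909 × 4.8889 × 22.857 × 40.476 = 3.9309 × 10^5
Stock = 254 cells/mL × 3.9309 × 10^5 = 9.98 × 10^7 cells/mL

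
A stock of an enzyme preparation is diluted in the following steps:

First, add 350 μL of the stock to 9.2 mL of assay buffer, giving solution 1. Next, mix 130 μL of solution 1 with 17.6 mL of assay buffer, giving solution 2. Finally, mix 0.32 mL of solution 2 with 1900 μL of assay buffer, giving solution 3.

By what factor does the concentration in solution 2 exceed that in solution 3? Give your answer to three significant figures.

6.94

Step 1: 350 μL + 9.2 mL = 9550 μL total → factor 9550/350 = 27.286
Step 2: 130 μL + 17.6 mL = 17730 μL total → factor 17730/130 = 136.38
Step 3: 0.32 mL + 1900 μL = 2.22 mL total → factor 2.22/0.32 = 6.9375
Dilution factor to solution 2 = 3721.4; to solution 3 = 25817
[solution 2]/[solution 3] = (factor to solution 3)/(factor to solution 2) = 25817/3721.4 = 6.94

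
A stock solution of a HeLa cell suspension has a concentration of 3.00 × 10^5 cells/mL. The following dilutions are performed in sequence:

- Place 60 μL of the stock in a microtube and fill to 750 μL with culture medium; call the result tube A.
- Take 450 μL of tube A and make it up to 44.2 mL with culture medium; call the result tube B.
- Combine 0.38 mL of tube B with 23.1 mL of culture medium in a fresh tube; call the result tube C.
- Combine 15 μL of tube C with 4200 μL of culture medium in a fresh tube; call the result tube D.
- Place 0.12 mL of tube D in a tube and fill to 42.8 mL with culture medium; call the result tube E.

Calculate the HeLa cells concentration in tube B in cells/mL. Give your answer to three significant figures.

244 cells/mL

Step 1: 60 μL brought to 750 μL → factor 750/60 = 12.5
Step 2: 450 μL brought to 44.2 mL → factor 44200/450 = 98.222
Dilution factor through tube B = 12.5 × 98.222 = 1227.8
[tube B] = 3.00 × 10^5 cells/mL / 1227.8 = 244 cells/mL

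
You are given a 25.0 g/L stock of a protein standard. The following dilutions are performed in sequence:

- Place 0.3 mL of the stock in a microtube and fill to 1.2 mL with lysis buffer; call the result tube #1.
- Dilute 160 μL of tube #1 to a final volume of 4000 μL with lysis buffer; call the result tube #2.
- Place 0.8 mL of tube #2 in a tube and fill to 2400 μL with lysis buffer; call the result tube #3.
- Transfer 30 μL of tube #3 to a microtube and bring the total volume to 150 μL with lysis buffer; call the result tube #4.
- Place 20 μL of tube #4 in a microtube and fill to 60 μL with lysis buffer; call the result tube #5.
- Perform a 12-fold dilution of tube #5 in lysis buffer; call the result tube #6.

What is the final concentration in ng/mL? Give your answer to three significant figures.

Step 1: 0.3 mL brought to 1.2 mL → factor 1.2/0.3 = 4
Step 2: 160 μL brought to 4000 μL → factor 4000/160 = 25
Step 3: 0.8 mL brought to 2400 μL → factor 2.4/0.8 = 3
Step 4: 30 μL brought to 150 μL → factor 150/30 = 5
Step 5: 20 μL brought to 60 μL → factor 60/20 = 3
Step 6: 12-fold → factor 12
Overall dilution factor = 4 × 25 × 3 × 5 × 3 × 12 = 54000
Final = 25.0 g/L / 54000 = 0.0004630 g/L = 463 ng/mL

463 ng/mL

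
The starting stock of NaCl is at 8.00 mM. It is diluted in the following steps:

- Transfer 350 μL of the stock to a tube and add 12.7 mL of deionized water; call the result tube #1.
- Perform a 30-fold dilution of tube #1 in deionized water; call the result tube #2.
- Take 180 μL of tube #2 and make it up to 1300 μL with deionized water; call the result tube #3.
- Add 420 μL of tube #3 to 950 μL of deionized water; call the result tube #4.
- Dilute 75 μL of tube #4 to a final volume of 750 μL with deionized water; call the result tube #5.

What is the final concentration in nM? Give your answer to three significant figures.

30.4 nM

Step 1: 350 μL + 12.7 mL = 13050 μL total → factor 13050/350 = 37.286
Step 2: 30-fold → factor 30
Step 3: 180 μL brought to 1300 μL → factor 1300/180 = 7.2222
Step 4: 420 μL + 950 μL = 1370 μL total → factor 1370/420 = 3.2619
Step 5: 75 μL brought to 750 μL → factor 750/75 = 10
Overall dilution factor = 37.286 × 30 × 7.2222 × 3.2619 × 10 = 2.6352 × 10^5
Final = 8.00 mM / 2.6352 × 10^5 = 3.036 × 10^-5 mM = 30.4 nM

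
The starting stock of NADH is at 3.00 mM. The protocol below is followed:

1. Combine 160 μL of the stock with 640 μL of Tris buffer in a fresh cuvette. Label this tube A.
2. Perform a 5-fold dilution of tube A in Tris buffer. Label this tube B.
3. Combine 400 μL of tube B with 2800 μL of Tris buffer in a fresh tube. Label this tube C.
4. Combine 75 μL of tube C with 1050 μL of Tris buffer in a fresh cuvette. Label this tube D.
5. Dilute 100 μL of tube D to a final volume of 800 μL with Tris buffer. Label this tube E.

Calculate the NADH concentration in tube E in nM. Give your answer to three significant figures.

125 nM

Step 1: 160 μL + 640 μL = 800 μL total → factor 800/160 = 5
Step 2: 5-fold → factor 5
Step 3: 400 μL + 2800 μL = 3200 μL total → factor 3200/400 = 8
Step 4: 75 μL + 1050 μL = 1125 μL total → factor 1125/75 = 15
Step 5: 100 μL brought to 800 μL → factor 800/100 = 8
Dilution factor through tube E = 5 × 5 × 8 × 15 × 8 = 24000
[tube E] = 3.00 mM / 24000 = 0.0001250 mM = 125 nM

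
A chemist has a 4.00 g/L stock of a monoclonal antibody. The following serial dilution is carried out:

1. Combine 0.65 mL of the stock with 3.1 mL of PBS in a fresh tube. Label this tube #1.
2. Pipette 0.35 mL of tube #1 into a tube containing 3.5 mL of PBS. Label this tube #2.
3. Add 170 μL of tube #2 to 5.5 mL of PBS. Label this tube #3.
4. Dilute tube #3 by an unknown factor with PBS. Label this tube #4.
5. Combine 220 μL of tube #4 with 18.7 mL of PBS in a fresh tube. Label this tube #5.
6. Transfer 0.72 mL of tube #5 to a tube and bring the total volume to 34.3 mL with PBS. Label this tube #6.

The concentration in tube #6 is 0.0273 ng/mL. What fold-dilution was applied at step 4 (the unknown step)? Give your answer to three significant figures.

16.9-fold

Step 1: 0.65 mL + 3.1 mL = 3.75 mL total → factor 3.75/0.65 = 5.7692
Step 2: 0.35 mL + 3.5 mL = 3.85 mL total → factor 3.85/0.35 = 11
Step 3: 170 μL + 5.5 mL = 5670 μL total → factor 5670/170 = 33.353
Step 4: unknown factor x
Step 5: 220 μL + 18.7 mL = 18920 μL total → factor 18920/220 = 86
Step 6: 0.72 mL brought to 34.3 mL → factor 34.3/0.72 = 47.639
Product of known-step factors = 8.6717 × 10^6
Overall factor = 4.00 g/L / (0.0273 ng/mL) = 1.4652 × 10^8
x = 1.4652 × 10^8 / 8.6717 × 10^6 = 16.9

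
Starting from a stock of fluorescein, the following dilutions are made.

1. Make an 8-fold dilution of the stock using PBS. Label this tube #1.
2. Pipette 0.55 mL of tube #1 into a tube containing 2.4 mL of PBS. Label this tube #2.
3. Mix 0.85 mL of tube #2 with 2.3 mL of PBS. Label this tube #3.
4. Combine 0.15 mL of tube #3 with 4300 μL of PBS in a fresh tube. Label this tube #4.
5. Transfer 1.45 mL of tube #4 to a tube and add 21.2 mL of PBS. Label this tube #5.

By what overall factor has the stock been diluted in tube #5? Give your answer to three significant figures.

7.37 × 10^4

Step 1: 8-fold → factor 8
Step 2: 0.55 mL + 2.4 mL = 2.95 mL total → factor 2.95/0.55 = 5.3636
Step 3: 0.85 mL + 2.3 mL = 3.15 mL total → factor 3.15/0.85 = 3.7059
Step 4: 0.15 mL + 4300 μL = 4.45 mL total → factor 4.45/0.15 = 29.667
Step 5: 1.45 mL + 21.2 mL = 22.65 mL total → factor 22.65/1.45 = 15.621
Overall dilution factor = 8 × 5.3636 × 3.7059 × 29.667 × 15.621 = 73690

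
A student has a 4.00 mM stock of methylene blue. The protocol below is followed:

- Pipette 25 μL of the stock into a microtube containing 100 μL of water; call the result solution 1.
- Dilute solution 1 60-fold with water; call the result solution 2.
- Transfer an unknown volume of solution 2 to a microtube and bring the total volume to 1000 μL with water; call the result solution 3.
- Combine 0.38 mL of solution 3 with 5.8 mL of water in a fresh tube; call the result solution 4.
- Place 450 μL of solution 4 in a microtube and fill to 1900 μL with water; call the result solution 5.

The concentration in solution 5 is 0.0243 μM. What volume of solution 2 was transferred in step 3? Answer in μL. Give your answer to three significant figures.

Step 1: 25 μL + 100 μL = 125 μL total → factor 125/25 = 5
Step 2: 60-fold → factor 60
Step 3: v brought to 1000 μL → factor = 1000 μL/v
Step 4: 0.38 mL + 5.8 mL = 6.18 mL total → factor 6.18/0.38 = 16.263
Step 5: 450 μL brought to 1900 μL → factor 1900/450 = 4.2222
Product of known-step factors = 20600
Overall factor = 4.00 mM / (0.0243 μM) = 1.6461 × 10^5
Step-3 factor = 1.6461 × 10^5 / 20600 = 7.9907
v = 1000 μL / 7.9907 = 125 μL

125 μL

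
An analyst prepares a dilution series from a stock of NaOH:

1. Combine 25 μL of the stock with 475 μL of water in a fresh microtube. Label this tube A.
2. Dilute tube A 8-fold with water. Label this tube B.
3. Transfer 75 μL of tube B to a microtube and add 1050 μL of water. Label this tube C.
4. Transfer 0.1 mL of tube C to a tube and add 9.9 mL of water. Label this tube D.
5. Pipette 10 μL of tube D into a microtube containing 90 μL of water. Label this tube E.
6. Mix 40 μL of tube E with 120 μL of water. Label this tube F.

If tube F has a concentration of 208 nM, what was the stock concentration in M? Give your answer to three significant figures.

2.00 M

Step 1: 25 μL + 475 μL = 500 μL total → factor 500/25 = 20
Step 2: 8-fold → factor 8
Step 3: 75 μL + 1050 μL = 1125 μL total → factor 1125/75 = 15
Step 4: 0.1 mL + 9.9 mL = 10 mL total → factor 10/0.1 = 100
Step 5: 10 μL + 90 μL = 100 μL total → factor 100/10 = 10
Step 6: 40 μL + 120 μL = 160 μL total → factor 160/40 = 4
Overall dilution factor = 20 × 8 × 15 × 100 × 10 × 4 = 9.6 × 10^6
Stock = 208 nM × 9.6 × 10^6 = 1.997 × 10^9 nM = 2.00 M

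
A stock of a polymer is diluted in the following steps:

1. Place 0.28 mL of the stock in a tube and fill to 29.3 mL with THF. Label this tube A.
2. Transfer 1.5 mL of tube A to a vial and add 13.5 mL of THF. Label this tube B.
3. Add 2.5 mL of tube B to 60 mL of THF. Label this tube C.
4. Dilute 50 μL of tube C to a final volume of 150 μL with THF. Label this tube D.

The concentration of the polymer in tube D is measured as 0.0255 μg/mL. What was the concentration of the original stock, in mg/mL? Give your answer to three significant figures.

2.00 mg/mL

Step 1: 0.28 mL brought to 29.3 mL → factor 29.3/0.28 = 104.64
Step 2: 1.5 mL + 13.5 mL = 15 mL total → factor 15/1.5 = 10
Step 3: 2.5 mL + 60 mL = 62.5 mL total → factor 62.5/2.5 = 25
Step 4: 50 μL brought to 150 μL → factor 150/50 = 3
Overall dilution factor = 104.64 × 10 × 25 × 3 = 78482
Stock = 0.0255 μg/mL × 78482 = 2001 μg/mL = 2.00 mg/mL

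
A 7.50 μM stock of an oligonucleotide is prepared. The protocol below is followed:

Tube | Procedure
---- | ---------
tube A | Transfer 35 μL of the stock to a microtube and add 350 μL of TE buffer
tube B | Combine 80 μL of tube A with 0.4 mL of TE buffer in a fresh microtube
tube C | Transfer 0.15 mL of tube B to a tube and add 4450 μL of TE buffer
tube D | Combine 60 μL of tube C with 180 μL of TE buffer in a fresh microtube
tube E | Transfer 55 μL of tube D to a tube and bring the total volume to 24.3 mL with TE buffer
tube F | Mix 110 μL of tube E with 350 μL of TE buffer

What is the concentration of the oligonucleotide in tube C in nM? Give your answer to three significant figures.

Step 1: 35 μL + 350 μL = 385 μL total → factor 385/35 = 11
Step 2: 80 μL + 0.4 mL = 480 μL total → factor 480/80 = 6
Step 3: 0.15 mL + 4450 μL = 4.6 mL total → factor 4.6/0.15 = 30.667
Dilution factor through tube C = 11 × 6 × 30.667 = 2024
[tube C] = 7.50 μM / 2024 = 0.003706 μM = 3.71 nM

3.71 nM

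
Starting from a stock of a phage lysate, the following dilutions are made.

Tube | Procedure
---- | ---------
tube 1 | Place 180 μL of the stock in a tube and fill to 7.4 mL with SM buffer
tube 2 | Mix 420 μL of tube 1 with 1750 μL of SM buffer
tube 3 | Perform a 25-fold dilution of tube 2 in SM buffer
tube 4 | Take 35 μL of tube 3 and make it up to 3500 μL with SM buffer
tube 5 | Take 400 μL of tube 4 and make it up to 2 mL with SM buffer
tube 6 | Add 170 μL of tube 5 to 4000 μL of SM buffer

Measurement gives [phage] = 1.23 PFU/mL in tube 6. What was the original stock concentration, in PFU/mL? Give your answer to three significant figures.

Step 1: 180 μL brought to 7.4 mL → factor 7400/180 = 41.111
Step 2: 420 μL + 1750 μL = 2170 μL total → factor 2170/420 = 5.1667
Step 3: 25-fold → factor 25
Step 4: 35 μL brought to 3500 μL → factor 3500/35 = 100
Step 5: 400 μL brought to 2 mL → factor 2000/400 = 5
Step 6: 170 μL + 4000 μL = 4170 μL total → factor 4170/170 = 24.529
Overall dilution factor = 41.111 × 5.1667 × 25 × 100 × 5 × 24.529 = 6.5128 × 10^7
Stock = 1.23 PFU/mL × 6.5128 × 10^7 = 8.01 × 10^7 PFU/mL

8.01 × 10^7 PFU/mL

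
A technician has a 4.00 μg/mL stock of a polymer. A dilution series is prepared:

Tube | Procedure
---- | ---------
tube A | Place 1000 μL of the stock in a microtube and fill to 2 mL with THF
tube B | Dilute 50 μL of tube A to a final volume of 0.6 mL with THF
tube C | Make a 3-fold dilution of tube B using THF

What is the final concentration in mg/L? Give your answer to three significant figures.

0.0556 mg/L

Step 1: 1000 μL brought to 2 mL → factor 2000/1000 = 2
Step 2: 50 μL brought to 0.6 mL → factor 600/50 = 12
Step 3: 3-fold → factor 3
Overall dilution factor = 2 × 12 × 3 = 72
Final = 4.00 μg/mL / 72 = 0.05556 μg/mL = 0.0556 mg/L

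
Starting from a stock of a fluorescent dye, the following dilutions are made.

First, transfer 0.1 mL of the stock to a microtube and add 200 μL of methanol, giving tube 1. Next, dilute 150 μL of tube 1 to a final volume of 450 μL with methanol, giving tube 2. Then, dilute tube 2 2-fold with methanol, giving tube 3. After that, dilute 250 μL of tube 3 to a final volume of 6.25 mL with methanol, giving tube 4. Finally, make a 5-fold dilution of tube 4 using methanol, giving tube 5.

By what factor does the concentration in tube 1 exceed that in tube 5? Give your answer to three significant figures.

750

Step 1: 0.1 mL + 200 μL = 0.3 mL total → factor 0.3/0.1 = 3
Step 2: 150 μL brought to 450 μL → factor 450/150 = 3
Step 3: 2-fold → factor 2
Step 4: 250 μL brought to 6.25 mL → factor 6250/250 = 25
Step 5: 5-fold → factor 5
Dilution factor to tube 1 = 3; to tube 5 = 2250
[tube 1]/[tube 5] = (factor to tube 5)/(factor to tube 1) = 2250/3 = 750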